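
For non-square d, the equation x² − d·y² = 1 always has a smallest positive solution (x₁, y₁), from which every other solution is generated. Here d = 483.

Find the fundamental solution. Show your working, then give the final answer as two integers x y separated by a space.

22 1

√483 → a₀=21, period (1,42); ℓ=2 even so k=1
i=0: a=21 ⇒ p=21, q=1
i=1: a=1 ⇒ p=22, q=1
→ (22, 1).  Check: 22²=484, 483·1²=483, difference 1.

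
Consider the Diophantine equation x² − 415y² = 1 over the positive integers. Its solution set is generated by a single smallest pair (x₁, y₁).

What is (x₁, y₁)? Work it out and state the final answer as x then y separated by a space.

[20; 2,1,2,4,6,…,1,2,40] for √415; ℓ=16 ⇒ convergent index 15
k=0  a_k=20  p_k/q_k = 20/1
k=1  a_k=2  p_k/q_k = 41/2
…
k=3  a_k=2  p_k/q_k = 163/8
…
k=8  a_k=3  p_k/q_k = 33939/1666
k=9  a_k=1  p_k/q_k = 43534/2137
k=10  a_k=1  p_k/q_k = 77473/3803
…
k=12  a_k=4  p_k/q_k = 2110961/103623
…
k=14  a_k=1  p_k/q_k = 6841255/335824
k=15  a_k=2  p_k/q_k = 18412804/903849
fundamental: x₁=18412804, y₁=903849  (since 339031351142416 − 415·816943014801 = 1)

18412804 903849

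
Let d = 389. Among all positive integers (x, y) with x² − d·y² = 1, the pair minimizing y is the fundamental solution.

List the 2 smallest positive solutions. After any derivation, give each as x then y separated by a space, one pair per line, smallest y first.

√389 = [19; 1,2,1,1,1,1,2,1,38, …], period ℓ=9 (odd) → k=17
i=0: a=19 ⇒ p=19, q=1
i=1: a=1 ⇒ p=20, q=1
…
i=5: a=1 ⇒ p=217, q=11
i=6: a=1 ⇒ p=355, q=18
…
i=11: a=2 ⇒ p=151493, q=7681
i=12: a=1 ⇒ p=202418, q=10263
…
i=16: a=2 ⇒ p=2376809, q=120509
i=17: a=1 ⇒ p=3287049, q=166660
fundamental: x₁=3287049, y₁=166660  (since 10804691128401 − 389·27775555600 = 1)
(x_2, y_2) = (3287049·3287049 + 389·166660·166660, 3287049·166660 + 166660·3287049) = (21609382256801, 1095639172680)

3287049 166660
21609382256801 1095639172680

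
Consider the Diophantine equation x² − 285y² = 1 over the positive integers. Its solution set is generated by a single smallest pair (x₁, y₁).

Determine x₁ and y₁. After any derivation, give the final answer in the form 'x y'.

2431 144

√285 → a₀=16, period (1,7,2,7,1,32); ℓ=6 even so k=5
k=0  a_k=16  p_k/q_k = 16/1
k=1  a_k=1  p_k/q_k = 17/1
…
k=4  a_k=7  p_k/q_k = 2144/127
k=5  a_k=1  p_k/q_k = 2431/144
fundamental: x₁=2431, y₁=144  (since 5909761 − 285·20736 = 1)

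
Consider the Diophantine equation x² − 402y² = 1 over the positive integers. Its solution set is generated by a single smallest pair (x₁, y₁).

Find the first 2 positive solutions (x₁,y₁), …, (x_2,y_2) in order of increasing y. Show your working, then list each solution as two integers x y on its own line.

401 20
321601 16040

d=402: √d = [20; 20,40] (ℓ=2, even), read p_1/q_1
i=0: a=20 ⇒ p=20, q=1
i=1: a=20 ⇒ p=401, q=20
→ (401, 20).  Check: 401²=160801, 402·20²=160800, difference 1.
k=2:  x_2 = 401·401+402·20·20 = 321601,  y_2 = 401·20+20·401 = 16040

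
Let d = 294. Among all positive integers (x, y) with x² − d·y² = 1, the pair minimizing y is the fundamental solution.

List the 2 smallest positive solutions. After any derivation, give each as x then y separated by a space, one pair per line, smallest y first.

4801 280
46099201 2688560

√294 → a₀=17, period (6,1,4,1,6,34); ℓ=6 even so k=5
i=0: a=17 ⇒ p=17, q=1
i=1: a=6 ⇒ p=103, q=6
…
i=3: a=4 ⇒ p=583, q=34
i=4: a=1 ⇒ p=703, q=41
i=5: a=6 ⇒ p=4801, q=280
(x₁, y₁) = (4801, 280);  4801² − 294·280² = 1 ✓
(4801+280√294)^2 = 46099201 + 2688560√294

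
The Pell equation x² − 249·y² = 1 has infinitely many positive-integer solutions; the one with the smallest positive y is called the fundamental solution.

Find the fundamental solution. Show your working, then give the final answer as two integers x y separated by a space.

8553815 542076

d=249: √d = [15; 1,3,1,1,5,…,3,1,30] (ℓ=16, even), read p_15/q_15
step 0: (15, 1)  from 15·(1,0) + (0,1)
step 1: (16, 1)  from 1·(15,1) + (1,0)
step 2: (63, 4)  from 3·(16,1) + (15,1)
step 3: (79, 5)  from 1·(63,4) + (16,1)
step 4: (142, 9)  from 1·(79,5) + (63,4)
…
step 11: (866765, 54929)  from 5·(150586,9543) + (113835,7214)
…
step 13: (1884116, 119401)  from 1·(1017351,64472) + (866765,54929)
step 14: (6669699, 422675)  from 3·(1884116,119401) + (1017351,64472)
step 15: (8553815, 542076)  from 1·(6669699,422675) + (1884116,119401)
→ (8553815, 542076).  Check: 8553815²=73167751054225, 249·542076²=73167751054224, difference 1.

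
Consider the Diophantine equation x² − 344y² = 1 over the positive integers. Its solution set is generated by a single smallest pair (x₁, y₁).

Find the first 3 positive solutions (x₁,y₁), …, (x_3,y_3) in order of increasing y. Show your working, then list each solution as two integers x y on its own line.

10405 561
216528049 11674410
4505948689285 242944471539

√344 = [18; 1,1,4,1,3,1,4,1,1,36, …], period ℓ=10 (even) → k=9
step 0: (18, 1)  from 18·(1,0) + (0,1)
step 1: (19, 1)  from 1·(18,1) + (1,0)
…
step 3: (167, 9)  from 4·(37,2) + (19,1)
…
step 5: (779, 42)  from 3·(204,11) + (167,9)
…
step 7: (4711, 254)  from 4·(983,53) + (779,42)
step 8: (5694, 307)  from 1·(4711,254) + (983,53)
step 9: (10405, 561)  from 1·(5694,307) + (4711,254)
fundamental: x₁=10405, y₁=561  (since 108264025 − 344·314721 = 1)
(x_2, y_2) = (10405·10405 + 344·561·561, 10405·561 + 561·10405) = (216528049, 11674410)
(x_3, y_3) = (10405·216528049 + 344·561·11674410, 10405·11674410 + 561·216528049) = (4505948689285, 242944471539)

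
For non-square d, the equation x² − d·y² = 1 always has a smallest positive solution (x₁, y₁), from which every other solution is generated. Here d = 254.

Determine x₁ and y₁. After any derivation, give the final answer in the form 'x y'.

[15; 1,14,1,30] for √254; ℓ=4 ⇒ convergent index 3
i=0: a=15 ⇒ p=15, q=1
…
i=2: a=14 ⇒ p=239, q=15
i=3: a=1 ⇒ p=255, q=16
(x₁, y₁) = (255, 16);  255² − 254·16² = 1 ✓

255 16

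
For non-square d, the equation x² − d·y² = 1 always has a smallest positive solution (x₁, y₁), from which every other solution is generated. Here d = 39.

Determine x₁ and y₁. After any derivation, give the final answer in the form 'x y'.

25 4

[6; 4,12] for √39; ℓ=2 ⇒ convergent index 1
a_0=6:  p_0=6·1+0=6,  q_0=6·0+1=1
a_1=4:  p_1=4·6+1=25,  q_1=4·1+0=4
fundamental: x₁=25, y₁=4  (since 625 − 39·16 = 1)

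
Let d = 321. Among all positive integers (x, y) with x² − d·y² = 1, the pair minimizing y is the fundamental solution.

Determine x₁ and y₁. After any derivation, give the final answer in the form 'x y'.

d=321: √d = [17; 1,10,1,34] (ℓ=4, even), read p_3/q_3
a_0=17:  p_0=17·1+0=17,  q_0=17·0+1=1
a_1=1:  p_1=1·17+1=18,  q_1=1·1+0=1
a_2=10:  p_2=10·18+17=197,  q_2=10·1+1=11
a_3=1:  p_3=1·197+18=215,  q_3=1·11+1=12
fundamental: x₁=215, y₁=12  (since 46225 − 321·144 = 1)

215 12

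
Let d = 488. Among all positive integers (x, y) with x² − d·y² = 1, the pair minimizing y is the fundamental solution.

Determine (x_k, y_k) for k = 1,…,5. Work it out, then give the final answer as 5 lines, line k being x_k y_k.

√488 → a₀=22, period (11,44); ℓ=2 even so k=1
a_0=22:  p_0=22·1+0=22,  q_0=22·0+1=1
a_1=11:  p_1=11·22+1=243,  q_1=11·1+0=11
(x₁, y₁) = (243, 11);  243² − 488·11² = 1 ✓
k=2:  x_2 = 243·243+488·11·11 = 118097,  y_2 = 243·11+11·243 = 5346
k=3:  x_3 = 243·118097+488·11·5346 = 57394899,  y_3 = 243·5346+11·118097 = 2598145
k=4:  x_4 = 243·57394899+488·11·2598145 = 27893802817,  y_4 = 243·2598145+11·57394899 = 1262693124
k=5:  x_5 = 243·27893802817+488·11·1262693124 = 13556330774163,  y_5 = 243·1262693124+11·27893802817 = 613666260119

243 11
118097 5346
57394899 2598145
27893802817 1262693124
13556330774163 613666260119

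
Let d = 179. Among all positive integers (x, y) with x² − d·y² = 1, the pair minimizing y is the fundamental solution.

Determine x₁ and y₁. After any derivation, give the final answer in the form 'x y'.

4190210 313191

[13; 2,1,1,1,3,…,1,2,26] for √179; ℓ=14 ⇒ convergent index 13
step 0: (13, 1)  from 13·(1,0) + (0,1)
step 1: (27, 2)  from 2·(13,1) + (1,0)
step 2: (40, 3)  from 1·(27,2) + (13,1)
…
step 4: (107, 8)  from 1·(67,5) + (40,3)
step 5: (388, 29)  from 3·(107,8) + (67,5)
…
step 7: (26999, 2018)  from 13·(2047,153) + (388,29)
…
step 9: (438125, 32747)  from 3·(137042,10243) + (26999,2018)
step 10: (575167, 42990)  from 1·(438125,32747) + (137042,10243)
step 11: (1013292, 75737)  from 1·(575167,42990) + (438125,32747)
step 12: (1588459, 118727)  from 1·(1013292,75737) + (575167,42990)
step 13: (4190210, 313191)  from 2·(1588459,118727) + (1013292,75737)
fundamental: x₁=4190210, y₁=313191  (since 17557859844100 − 179·98088602481 = 1)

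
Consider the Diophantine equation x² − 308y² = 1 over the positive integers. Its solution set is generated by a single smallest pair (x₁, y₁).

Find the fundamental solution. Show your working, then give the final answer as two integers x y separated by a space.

√308 = [17; 1,1,4,1,1,34, …], period ℓ=6 (even) → k=5
k=0  a_k=17  p_k/q_k = 17/1
k=1  a_k=1  p_k/q_k = 18/1
k=2  a_k=1  p_k/q_k = 35/2
k=3  a_k=4  p_k/q_k = 158/9
k=4  a_k=1  p_k/q_k = 193/11
k=5  a_k=1  p_k/q_k = 351/20
fundamental: x₁=351, y₁=20  (since 123201 − 308·400 = 1)

351 20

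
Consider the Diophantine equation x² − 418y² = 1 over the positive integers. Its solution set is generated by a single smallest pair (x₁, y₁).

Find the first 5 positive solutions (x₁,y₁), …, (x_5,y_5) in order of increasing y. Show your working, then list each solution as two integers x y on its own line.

33857 1656
2292592897 112134384
155240635393601 7593067676520
10511964382749705217 514156984535740896
711807156058272903670337 34815626043260091355224

[20; 2,4,20,4,2,40] for √418; ℓ=6 ⇒ convergent index 5
a_0=20:  p_0=20·1+0=20,  q_0=20·0+1=1
…
a_4=4:  p_4=4·3721+184=15068,  q_4=4·182+9=737
a_5=2:  p_5=2·15068+3721=33857,  q_5=2·737+182=1656
(x₁, y₁) = (33857, 1656);  33857² − 418·1656² = 1 ✓
(33857+1656√418)^2 = 2292592897 + 112134384√418
(33857+1656√418)^3 = 155240635393601 + 7593067676520√418
(33857+1656√418)^4 = 10511964382749705217 + 514156984535740896√418
(33857+1656√418)^5 = 711807156058272903670337 + 34815626043260091355224√418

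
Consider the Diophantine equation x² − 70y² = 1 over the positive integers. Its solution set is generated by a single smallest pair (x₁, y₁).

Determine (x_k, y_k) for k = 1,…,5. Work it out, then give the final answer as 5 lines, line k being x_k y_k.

251 30
126001 15060
63252251 7560090
31752504001 3795150120
15939693756251 1905157800150

d=70: √d = [8; 2,1,2,1,2,16] (ℓ=6, even), read p_5/q_5
i=0: a=8 ⇒ p=8, q=1
i=1: a=2 ⇒ p=17, q=2
…
i=4: a=1 ⇒ p=92, q=11
i=5: a=2 ⇒ p=251, q=30
→ (251, 30).  Check: 251²=63001, 70·30²=63000, difference 1.
(251+30√70)^2 = 126001 + 15060√70
(251+30√70)^3 = 63252251 + 7560090√70
(251+30√70)^4 = 31752504001 + 3795150120√70
(251+30√70)^5 = 15939693756251 + 1905157800150√70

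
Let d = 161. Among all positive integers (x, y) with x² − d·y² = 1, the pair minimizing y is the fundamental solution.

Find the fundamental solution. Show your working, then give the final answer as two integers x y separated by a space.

11775 928

√161 = [12; 1,2,4,1,2,1,4,2,1,24, …], period ℓ=10 (even) → k=9
a_0=12:  p_0=12·1+0=12,  q_0=12·0+1=1
a_1=1:  p_1=1·12+1=13,  q_1=1·1+0=1
…
a_3=4:  p_3=4·38+13=165,  q_3=4·3+1=13
…
a_5=2:  p_5=2·203+165=571,  q_5=2·16+13=45
…
a_7=4:  p_7=4·774+571=3667,  q_7=4·61+45=289
a_8=2:  p_8=2·3667+774=8108,  q_8=2·289+61=639
a_9=1:  p_9=1·8108+3667=11775,  q_9=1·639+289=928
→ (11775, 928).  Check: 11775²=138650625, 161·928²=138650624, difference 1.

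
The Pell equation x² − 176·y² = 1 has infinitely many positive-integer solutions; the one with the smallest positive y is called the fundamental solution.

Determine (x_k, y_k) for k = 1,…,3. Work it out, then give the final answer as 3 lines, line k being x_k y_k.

199 15
79201 5970
31521799 2376045

√176 → a₀=13, period (3,1,3,26); ℓ=4 even so k=3
step 0: (13, 1)  from 13·(1,0) + (0,1)
step 1: (40, 3)  from 3·(13,1) + (1,0)
step 2: (53, 4)  from 1·(40,3) + (13,1)
step 3: (199, 15)  from 3·(53,4) + (40,3)
→ (199, 15).  Check: 199²=39601, 176·15²=39600, difference 1.
n=2: (199,15)∘(199,15) = (199·199+176·15·15, 199·15+15·199) = (79201,5970)
n=3: (79201,5970)∘(199,15) = (199·79201+176·15·5970, 199·5970+15·79201) = (31521799,2376045)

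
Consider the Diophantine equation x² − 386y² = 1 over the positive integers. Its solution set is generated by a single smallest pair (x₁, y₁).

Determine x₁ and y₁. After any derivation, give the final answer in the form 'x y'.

111555 5678

√386 = [19; 1,1,1,4,1,18,1,4,1,1,1,38, …], period ℓ=12 (even) → k=11
step 0: (19, 1)  from 19·(1,0) + (0,1)
step 1: (20, 1)  from 1·(19,1) + (1,0)
…
step 3: (59, 3)  from 1·(39,2) + (20,1)
step 4: (275, 14)  from 4·(59,3) + (39,2)
…
step 6: (6287, 320)  from 18·(334,17) + (275,14)
step 7: (6621, 337)  from 1·(6287,320) + (334,17)
step 8: (32771, 1668)  from 4·(6621,337) + (6287,320)
step 9: (39392, 2005)  from 1·(32771,1668) + (6621,337)
step 10: (72163, 3673)  from 1·(39392,2005) + (32771,1668)
step 11: (111555, 5678)  from 1·(72163,3673) + (39392,2005)
(x₁, y₁) = (111555, 5678);  111555² − 386·5678² = 1 ✓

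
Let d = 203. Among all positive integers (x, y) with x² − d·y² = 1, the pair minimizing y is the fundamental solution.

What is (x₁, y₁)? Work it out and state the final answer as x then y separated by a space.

57 4

[14; 4,28] for √203; ℓ=2 ⇒ convergent index 1
step 0: (14, 1)  from 14·(1,0) + (0,1)
step 1: (57, 4)  from 4·(14,1) + (1,0)
→ (57, 4).  Check: 57²=3249, 203·4²=3248, difference 1.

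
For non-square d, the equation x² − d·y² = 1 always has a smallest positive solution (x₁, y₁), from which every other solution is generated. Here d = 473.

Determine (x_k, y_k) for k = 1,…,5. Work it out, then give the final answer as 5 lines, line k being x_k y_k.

√473 → a₀=21, period (1,2,1,42); ℓ=4 even so k=3
i=0: a=21 ⇒ p=21, q=1
…
i=2: a=2 ⇒ p=65, q=3
i=3: a=1 ⇒ p=87, q=4
(x₁, y₁) = (87, 4);  87² − 473·4² = 1 ✓
n=2: (87,4)∘(87,4) = (87·87+473·4·4, 87·4+4·87) = (15137,696)
n=3: (15137,696)∘(87,4) = (87·15137+473·4·696, 87·696+4·15137) = (2633751,121100)
n=4: (2633751,121100)∘(87,4) = (87·2633751+473·4·121100, 87·121100+4·2633751) = (458257537,21070704)
n=5: (458257537,21070704)∘(87,4) = (87·458257537+473·4·21070704, 87·21070704+4·458257537) = (79734177687,3666181396)

87 4
15137 696
2633751 121100
458257537 21070704
79734177687 3666181396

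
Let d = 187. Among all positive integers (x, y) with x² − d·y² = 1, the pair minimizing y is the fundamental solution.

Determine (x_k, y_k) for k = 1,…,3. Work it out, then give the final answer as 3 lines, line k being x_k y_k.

√187 → a₀=13, period (1,2,13,2,1,26); ℓ=6 even so k=5
k=0  a_k=13  p_k/q_k = 13/1
k=1  a_k=1  p_k/q_k = 14/1
k=2  a_k=2  p_k/q_k = 41/3
k=3  a_k=13  p_k/q_k = 547/40
k=4  a_k=2  p_k/q_k = 1135/83
k=5  a_k=1  p_k/q_k = 1682/123
fundamental: x₁=1682, y₁=123  (since 2829124 − 187·15129 = 1)
k=2:  x_2 = 1682·1682+187·123·123 = 5658247,  y_2 = 1682·123+123·1682 = 413772
k=3:  x_3 = 1682·5658247+187·123·413772 = 19034341226,  y_3 = 1682·413772+123·5658247 = 1391928885

1682 123
5658247 413772
19034341226 1391928885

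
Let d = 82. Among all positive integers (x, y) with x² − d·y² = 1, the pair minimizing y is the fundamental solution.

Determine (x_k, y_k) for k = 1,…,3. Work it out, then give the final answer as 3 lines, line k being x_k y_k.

d=82: √d = [9; 18] (ℓ=1, odd), read p_1/q_1
step 0: (9, 1)  from 9·(1,0) + (0,1)
step 1: (163, 18)  from 18·(9,1) + (1,0)
fundamental: x₁=163, y₁=18  (since 26569 − 82·324 = 1)
k=2:  x_2 = 163·163+82·18·18 = 53137,  y_2 = 163·18+18·163 = 5868
k=3:  x_3 = 163·53137+82·18·5868 = 17322499,  y_3 = 163·5868+18·53137 = 1912950

163 18
53137 5868
17322499 1912950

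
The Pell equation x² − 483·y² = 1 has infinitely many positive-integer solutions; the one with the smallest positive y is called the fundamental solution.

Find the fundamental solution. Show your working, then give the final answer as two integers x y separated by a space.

22 1

√483 → a₀=21, period (1,42); ℓ=2 even so k=1
step 0: (21, 1)  from 21·(1,0) + (0,1)
step 1: (22, 1)  from 1·(21,1) + (1,0)
(x₁, y₁) = (22, 1);  22² − 483·1² = 1 ✓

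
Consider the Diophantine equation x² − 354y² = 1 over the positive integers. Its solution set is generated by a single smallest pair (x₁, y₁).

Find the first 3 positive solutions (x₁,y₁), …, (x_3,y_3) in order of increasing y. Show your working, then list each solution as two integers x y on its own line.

d=354: √d = [18; 1,4,2,2,18,2,2,4,1,36] (ℓ=10, even), read p_9/q_9
k=0  a_k=18  p_k/q_k = 18/1
…
k=2  a_k=4  p_k/q_k = 94/5
k=3  a_k=2  p_k/q_k = 207/11
k=4  a_k=2  p_k/q_k = 508/27
…
k=7  a_k=2  p_k/q_k = 47771/2539
k=8  a_k=4  p_k/q_k = 210294/11177
k=9  a_k=1  p_k/q_k = 258065/13716
→ (258065, 13716).  Check: 258065²=66597544225, 354·13716²=66597544224, difference 1.
n=2: (258065,13716)∘(258065,13716) = (258065·258065+354·13716·13716, 258065·13716+13716·258065) = (133195088449,7079239080)
n=3: (133195088449,7079239080)∘(258065,13716) = (258065·133195088449+354·13716·7079239080, 258065·7079239080+13716·133195088449) = (68745981000924305,3653807666346684)

258065 13716
133195088449 7079239080
68745981000924305 3653807666346684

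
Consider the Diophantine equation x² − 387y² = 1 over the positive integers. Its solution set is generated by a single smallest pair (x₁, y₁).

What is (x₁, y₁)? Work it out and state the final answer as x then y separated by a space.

3482 177

√387 = [19; 1,2,19,2,1,38, …], period ℓ=6 (even) → k=5
a_0=19:  p_0=19·1+0=19,  q_0=19·0+1=1
a_1=1:  p_1=1·19+1=20,  q_1=1·1+0=1
…
a_3=19:  p_3=19·59+20=1141,  q_3=19·3+1=58
a_4=2:  p_4=2·1141+59=2341,  q_4=2·58+3=119
a_5=1:  p_5=1·2341+1141=3482,  q_5=1·119+58=177
(x₁, y₁) = (3482, 177);  3482² − 387·177² = 1 ✓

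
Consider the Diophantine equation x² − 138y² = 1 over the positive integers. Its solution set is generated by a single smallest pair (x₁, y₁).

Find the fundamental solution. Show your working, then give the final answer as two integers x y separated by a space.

47 4

[11; 1,2,1,22] for √138; ℓ=4 ⇒ convergent index 3
step 0: (11, 1)  from 11·(1,0) + (0,1)
step 1: (12, 1)  from 1·(11,1) + (1,0)
step 2: (35, 3)  from 2·(12,1) + (11,1)
step 3: (47, 4)  from 1·(35,3) + (12,1)
→ (47, 4).  Check: 47²=2209, 138·4²=2208, difference 1.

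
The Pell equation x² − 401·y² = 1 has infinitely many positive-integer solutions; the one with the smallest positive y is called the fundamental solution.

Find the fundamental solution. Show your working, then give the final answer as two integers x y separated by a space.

801 40

d=401: √d = [20; 40] (ℓ=1, odd), read p_1/q_1
k=0  a_k=20  p_k/q_k = 20/1
k=1  a_k=40  p_k/q_k = 801/40
(x₁, y₁) = (801, 40);  801² − 401·40² = 1 ✓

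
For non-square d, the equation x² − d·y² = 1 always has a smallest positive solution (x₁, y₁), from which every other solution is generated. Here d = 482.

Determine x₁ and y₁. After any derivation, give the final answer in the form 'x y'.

483 22

√482 → a₀=21, period (1,20,1,42); ℓ=4 even so k=3
a_0=21:  p_0=21·1+0=21,  q_0=21·0+1=1
…
a_2=20:  p_2=20·22+21=461,  q_2=20·1+1=21
a_3=1:  p_3=1·461+22=483,  q_3=1·21+1=22
fundamental: x₁=483, y₁=22  (since 233289 − 482·484 = 1)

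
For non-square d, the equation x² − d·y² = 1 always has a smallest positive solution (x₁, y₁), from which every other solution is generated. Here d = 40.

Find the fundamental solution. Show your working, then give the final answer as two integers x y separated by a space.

19 3

√40 → a₀=6, period (3,12); ℓ=2 even so k=1
i=0: a=6 ⇒ p=6, q=1
i=1: a=3 ⇒ p=19, q=3
→ (19, 3).  Check: 19²=361, 40·3²=360, difference 1.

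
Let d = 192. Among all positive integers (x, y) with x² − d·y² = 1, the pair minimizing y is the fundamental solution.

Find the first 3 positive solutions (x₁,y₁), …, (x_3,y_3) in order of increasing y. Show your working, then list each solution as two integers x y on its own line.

97 7
18817 1358
3650401 263445

√192 = [13; 1,5,1,26, …], period ℓ=4 (even) → k=3
step 0: (13, 1)  from 13·(1,0) + (0,1)
step 1: (14, 1)  from 1·(13,1) + (1,0)
step 2: (83, 6)  from 5·(14,1) + (13,1)
step 3: (97, 7)  from 1·(83,6) + (14,1)
fundamental: x₁=97, y₁=7  (since 9409 − 192·49 = 1)
(x_2, y_2) = (97·97 + 192·7·7, 97·7 + 7·97) = (18817, 1358)
(x_3, y_3) = (97·18817 + 192·7·1358, 97·1358 + 7·18817) = (3650401, 263445)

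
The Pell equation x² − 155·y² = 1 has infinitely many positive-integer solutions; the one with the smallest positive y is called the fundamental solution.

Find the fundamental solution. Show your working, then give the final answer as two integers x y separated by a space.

d=155: √d = [12; 2,4,2,24] (ℓ=4, even), read p_3/q_3
a_0=12:  p_0=12·1+0=12,  q_0=12·0+1=1
…
a_2=4:  p_2=4·25+12=112,  q_2=4·2+1=9
a_3=2:  p_3=2·112+25=249,  q_3=2·9+2=20
(x₁, y₁) = (249, 20);  249² − 155·20² = 1 ✓

249 20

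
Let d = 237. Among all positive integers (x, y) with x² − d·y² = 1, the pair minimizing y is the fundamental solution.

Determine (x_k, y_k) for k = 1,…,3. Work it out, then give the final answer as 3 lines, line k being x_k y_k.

228151 14820
104105757601 6762395640
47503665404623351 3085694655308460

√237 → a₀=15, period (2,1,1,7,10,7,1,1,2,30); ℓ=10 even so k=9
i=0: a=15 ⇒ p=15, q=1
i=1: a=2 ⇒ p=31, q=2
i=2: a=1 ⇒ p=46, q=3
…
i=4: a=7 ⇒ p=585, q=38
i=5: a=10 ⇒ p=5927, q=385
i=6: a=7 ⇒ p=42074, q=2733
i=7: a=1 ⇒ p=48001, q=3118
i=8: a=1 ⇒ p=90075, q=5851
i=9: a=2 ⇒ p=228151, q=14820
fundamental: x₁=228151, y₁=14820  (since 52052878801 − 237·219632400 = 1)
(228151+14820√237)^2 = 104105757601 + 6762395640√237
(228151+14820√237)^3 = 47503665404623351 + 3085694655308460√237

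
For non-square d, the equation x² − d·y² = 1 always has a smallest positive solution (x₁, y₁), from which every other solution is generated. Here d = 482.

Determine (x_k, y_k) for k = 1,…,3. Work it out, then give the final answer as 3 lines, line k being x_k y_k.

√482 = [21; 1,20,1,42, …], period ℓ=4 (even) → k=3
i=0: a=21 ⇒ p=21, q=1
i=1: a=1 ⇒ p=22, q=1
i=2: a=20 ⇒ p=461, q=21
i=3: a=1 ⇒ p=483, q=22
→ (483, 22).  Check: 483²=233289, 482·22²=233288, difference 1.
n=2: (483,22)∘(483,22) = (483·483+482·22·22, 483·22+22·483) = (466577,21252)
n=3: (466577,21252)∘(483,22) = (483·466577+482·22·21252, 483·21252+22·466577) = (450712899,20529410)

483 22
466577 21252
450712899 20529410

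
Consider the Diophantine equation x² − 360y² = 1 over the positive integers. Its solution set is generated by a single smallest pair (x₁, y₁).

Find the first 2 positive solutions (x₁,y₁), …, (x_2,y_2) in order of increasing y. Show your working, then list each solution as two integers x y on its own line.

19 1
721 38

√360 → a₀=18, period (1,36); ℓ=2 even so k=1
i=0: a=18 ⇒ p=18, q=1
i=1: a=1 ⇒ p=19, q=1
(x₁, y₁) = (19, 1);  19² − 360·1² = 1 ✓
(x_2, y_2) = (19·19 + 360·1·1, 19·1 + 1·19) = (721, 38)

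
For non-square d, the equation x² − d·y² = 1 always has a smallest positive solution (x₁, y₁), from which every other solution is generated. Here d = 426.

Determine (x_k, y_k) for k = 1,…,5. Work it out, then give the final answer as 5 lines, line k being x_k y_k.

88751 4300
15753480001 763258600
2796274207048751 135479928012900
496344264283813920001 24047958181382517200
88102099596109264220968751 4268560672976279640021500

[20; 1,1,1,3,2,6,2,3,1,1,1,40] for √426; ℓ=12 ⇒ convergent index 11
i=0: a=20 ⇒ p=20, q=1
…
i=2: a=1 ⇒ p=41, q=2
…
i=4: a=3 ⇒ p=227, q=11
i=5: a=2 ⇒ p=516, q=25
i=6: a=6 ⇒ p=3323, q=161
…
i=10: a=1 ⇒ p=56780, q=2751
i=11: a=1 ⇒ p=88751, q=4300
→ (88751, 4300).  Check: 88751²=7876740001, 426·4300²=7876740000, difference 1.
k=2:  x_2 = 88751·88751+426·4300·4300 = 15753480001,  y_2 = 88751·4300+4300·88751 = 763258600
k=3:  x_3 = 88751·15753480001+426·4300·763258600 = 2796274207048751,  y_3 = 88751·763258600+4300·15753480001 = 135479928012900
k=4:  x_4 = 88751·2796274207048751+426·4300·135479928012900 = 496344264283813920001,  y_4 = 88751·135479928012900+4300·2796274207048751 = 24047958181382517200
k=5:  x_5 = 88751·496344264283813920001+426·4300·24047958181382517200 = 88102099596109264220968751,  y_5 = 88751·24047958181382517200+4300·496344264283813920001 = 4268560672976279640021500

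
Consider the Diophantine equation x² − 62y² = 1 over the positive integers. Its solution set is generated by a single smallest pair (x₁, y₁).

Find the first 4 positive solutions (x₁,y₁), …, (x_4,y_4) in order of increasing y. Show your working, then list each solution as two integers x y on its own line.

63 8
7937 1008
999999 127000
125991937 16000992

[7; 1,6,1,14] for √62; ℓ=4 ⇒ convergent index 3
step 0: (7, 1)  from 7·(1,0) + (0,1)
step 1: (8, 1)  from 1·(7,1) + (1,0)
step 2: (55, 7)  from 6·(8,1) + (7,1)
step 3: (63, 8)  from 1·(55,7) + (8,1)
fundamental: x₁=63, y₁=8  (since 3969 − 62·64 = 1)
(63+8√62)^2 = 7937 + 1008√62
(63+8√62)^3 = 999999 + 127000√62
(63+8√62)^4 = 125991937 + 16000992√62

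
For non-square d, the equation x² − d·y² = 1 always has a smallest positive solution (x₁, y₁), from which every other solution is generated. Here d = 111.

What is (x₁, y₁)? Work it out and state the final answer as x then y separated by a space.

√111 → a₀=10, period (1,1,6,1,1,20); ℓ=6 even so k=5
k=0  a_k=10  p_k/q_k = 10/1
…
k=2  a_k=1  p_k/q_k = 21/2
…
k=4  a_k=1  p_k/q_k = 158/15
k=5  a_k=1  p_k/q_k = 295/28
→ (295, 28).  Check: 295²=87025, 111·28²=87024, difference 1.

295 28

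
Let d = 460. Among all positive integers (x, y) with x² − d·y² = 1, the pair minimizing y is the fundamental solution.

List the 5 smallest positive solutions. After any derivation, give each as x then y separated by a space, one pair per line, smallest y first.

√460 = [21; 2,4,3,1,2,10,2,1,3,4,2,42, …], period ℓ=12 (even) → k=11
step 0: (21, 1)  from 21·(1,0) + (0,1)
step 1: (43, 2)  from 2·(21,1) + (1,0)
step 2: (193, 9)  from 4·(43,2) + (21,1)
…
step 7: (48922, 2281)  from 2·(23335,1088) + (2252,105)
step 8: (72257, 3369)  from 1·(48922,2281) + (23335,1088)
…
step 10: (1135029, 52921)  from 4·(265693,12388) + (72257,3369)
step 11: (2535751, 118230)  from 2·(1135029,52921) + (265693,12388)
→ (2535751, 118230).  Check: 2535751²=6430033134001, 460·118230²=6430033134000, difference 1.
n=2: (2535751,118230)∘(2535751,118230) = (2535751·2535751+460·118230·118230, 2535751·118230+118230·2535751) = (12860066268001,599603681460)
n=3: (12860066268001,599603681460)∘(2535751,118230) = (2535751·12860066268001+460·118230·599603681460, 2535751·599603681460+118230·12860066268001) = (65219851798297071751,3040891269731634690)
n=4: (65219851798297071751,3040891269731634690)∘(2535751,118230) = (2535751·65219851798297071751+460·118230·3040891269731634690, 2535751·3040891269731634690+118230·65219851798297071751) = (330762608834754335913072001,15421886156225925189922920)
n=5: (330762608834754335913072001,15421886156225925189922920)∘(2535751,118230) = (2535751·330762608834754335913072001+460·118230·15421886156225925189922920, 2535751·15421886156225925189922920+118230·330762608834754335913072001) = (1677463232230609064240018182143751,78212126485069051161274736991150)

2535751 118230
12860066268001 599603681460
65219851798297071751 3040891269731634690
330762608834754335913072001 15421886156225925189922920
1677463232230609064240018182143751 78212126485069051161274736991150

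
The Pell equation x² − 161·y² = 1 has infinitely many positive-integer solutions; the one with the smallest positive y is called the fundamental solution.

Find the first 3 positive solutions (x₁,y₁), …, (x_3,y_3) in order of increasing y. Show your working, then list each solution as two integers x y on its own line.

√161 = [12; 1,2,4,1,2,1,4,2,1,24, …], period ℓ=10 (even) → k=9
k=0  a_k=12  p_k/q_k = 12/1
k=1  a_k=1  p_k/q_k = 13/1
…
k=3  a_k=4  p_k/q_k = 165/13
…
k=7  a_k=4  p_k/q_k = 3667/289
k=8  a_k=2  p_k/q_k = 8108/639
k=9  a_k=1  p_k/q_k = 11775/928
→ (11775, 928).  Check: 11775²=138650625, 161·928²=138650624, difference 1.
(11775+928√161)^2 = 277301249 + 21854400√161
(11775+928√161)^3 = 6530444402175 + 514671119072√161

11775 928
277301249 21854400
6530444402175 514671119072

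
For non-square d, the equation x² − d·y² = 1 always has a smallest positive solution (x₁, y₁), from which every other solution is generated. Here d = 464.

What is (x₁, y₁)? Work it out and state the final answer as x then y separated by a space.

[21; 1,1,5,1,1,1,5,1,1,42] for √464; ℓ=10 ⇒ convergent index 9
step 0: (21, 1)  from 21·(1,0) + (0,1)
…
step 2: (43, 2)  from 1·(22,1) + (21,1)
…
step 5: (517, 24)  from 1·(280,13) + (237,11)
…
step 8: (5299, 246)  from 1·(4502,209) + (797,37)
step 9: (9801, 455)  from 1·(5299,246) + (4502,209)
→ (9801, 455).  Check: 9801²=96059601, 464·455²=96059600, difference 1.

9801 455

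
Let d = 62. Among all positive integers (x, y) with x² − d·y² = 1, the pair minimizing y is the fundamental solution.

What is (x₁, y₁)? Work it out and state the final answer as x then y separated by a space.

63 8

√62 → a₀=7, period (1,6,1,14); ℓ=4 even so k=3
k=0  a_k=7  p_k/q_k = 7/1
k=1  a_k=1  p_k/q_k = 8/1
k=2  a_k=6  p_k/q_k = 55/7
k=3  a_k=1  p_k/q_k = 63/8
fundamental: x₁=63, y₁=8  (since 3969 − 62·64 = 1)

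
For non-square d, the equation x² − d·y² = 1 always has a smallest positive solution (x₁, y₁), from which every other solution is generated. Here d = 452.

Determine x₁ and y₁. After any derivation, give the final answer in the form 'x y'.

[21; 3,1,5,3,10,3,5,1,3,42] for √452; ℓ=10 ⇒ convergent index 9
step 0: (21, 1)  from 21·(1,0) + (0,1)
…
step 2: (85, 4)  from 1·(64,3) + (21,1)
…
step 5: (16009, 753)  from 10·(1552,73) + (489,23)
…
step 7: (263904, 12413)  from 5·(49579,2332) + (16009,753)
step 8: (313483, 14745)  from 1·(263904,12413) + (49579,2332)
step 9: (1204353, 56648)  from 3·(313483,14745) + (263904,12413)
→ (1204353, 56648).  Check: 1204353²=1450466148609, 452·56648²=1450466148608, difference 1.

1204353 56648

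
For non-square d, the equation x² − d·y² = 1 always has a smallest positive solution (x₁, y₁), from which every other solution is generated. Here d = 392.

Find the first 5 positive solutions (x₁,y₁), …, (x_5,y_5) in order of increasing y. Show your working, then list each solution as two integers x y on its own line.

99 5
19601 990
3880899 196015
768398401 38809980
152139002499 7684180025

d=392: √d = [19; 1,3,1,38] (ℓ=4, even), read p_3/q_3
a_0=19:  p_0=19·1+0=19,  q_0=19·0+1=1
a_1=1:  p_1=1·19+1=20,  q_1=1·1+0=1
a_2=3:  p_2=3·20+19=79,  q_2=3·1+1=4
a_3=1:  p_3=1·79+20=99,  q_3=1·4+1=5
(x₁, y₁) = (99, 5);  99² − 392·5² = 1 ✓
k=2:  x_2 = 99·99+392·5·5 = 19601,  y_2 = 99·5+5·99 = 990
k=3:  x_3 = 99·19601+392·5·990 = 3880899,  y_3 = 99·990+5·19601 = 196015
k=4:  x_4 = 99·3880899+392·5·196015 = 768398401,  y_4 = 99·196015+5·3880899 = 38809980
k=5:  x_5 = 99·768398401+392·5·38809980 = 152139002499,  y_5 = 99·38809980+5·768398401 = 7684180025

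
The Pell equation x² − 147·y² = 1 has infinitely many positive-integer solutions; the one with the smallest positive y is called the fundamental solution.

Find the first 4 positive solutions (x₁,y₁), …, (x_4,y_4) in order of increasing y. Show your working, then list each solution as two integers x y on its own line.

√147 = [12; 8,24, …], period ℓ=2 (even) → k=1
k=0  a_k=12  p_k/q_k = 12/1
k=1  a_k=8  p_k/q_k = 97/8
→ (97, 8).  Check: 97²=9409, 147·8²=9408, difference 1.
k=2:  x_2 = 97·97+147·8·8 = 18817,  y_2 = 97·8+8·97 = 1552
k=3:  x_3 = 97·18817+147·8·1552 = 3650401,  y_3 = 97·1552+8·18817 = 301080
k=4:  x_4 = 97·3650401+147·8·301080 = 708158977,  y_4 = 97·301080+8·3650401 = 58407968

97 8
18817 1552
3650401 301080
708158977 58407968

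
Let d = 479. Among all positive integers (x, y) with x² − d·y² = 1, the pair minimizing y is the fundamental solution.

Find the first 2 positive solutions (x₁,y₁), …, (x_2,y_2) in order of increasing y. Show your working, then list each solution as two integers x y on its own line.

2989440 136591
17873503027199 816661198080

d=479: √d = [21; 1,7,1,3,2,21,2,3,1,7,1,42] (ℓ=12, even), read p_11/q_11
i=0: a=21 ⇒ p=21, q=1
…
i=4: a=3 ⇒ p=766, q=35
…
i=6: a=21 ⇒ p=37075, q=1694
…
i=8: a=3 ⇒ p=264712, q=12095
…
i=10: a=7 ⇒ p=2648849, q=121029
i=11: a=1 ⇒ p=2989440, q=136591
fundamental: x₁=2989440, y₁=136591  (since 8936751513600 − 479·18657101281 = 1)
(2989440+136591√479)^2 = 17873503027199 + 816661198080√479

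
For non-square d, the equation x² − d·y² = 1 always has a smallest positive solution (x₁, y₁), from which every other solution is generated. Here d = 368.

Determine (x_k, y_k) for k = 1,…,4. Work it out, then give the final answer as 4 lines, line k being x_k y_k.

1151 60
2649601 138120
6099380351 317952180
14040770918401 731925780240

√368 = [19; 5,2,5,38, …], period ℓ=4 (even) → k=3
i=0: a=19 ⇒ p=19, q=1
…
i=2: a=2 ⇒ p=211, q=11
i=3: a=5 ⇒ p=1151, q=60
(x₁, y₁) = (1151, 60);  1151² − 368·60² = 1 ✓
(x_2, y_2) = (1151·1151 + 368·60·60, 1151·60 + 60·1151) = (2649601, 138120)
(x_3, y_3) = (1151·2649601 + 368·60·138120, 1151·138120 + 60·2649601) = (6099380351, 317952180)
(x_4, y_4) = (1151·6099380351 + 368·60·317952180, 1151·317952180 + 60·6099380351) = (14040770918401, 731925780240)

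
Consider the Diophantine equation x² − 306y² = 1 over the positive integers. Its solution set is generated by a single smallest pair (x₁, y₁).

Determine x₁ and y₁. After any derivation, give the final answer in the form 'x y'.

35 2

[17; 2,34] for √306; ℓ=2 ⇒ convergent index 1
k=0  a_k=17  p_k/q_k = 17/1
k=1  a_k=2  p_k/q_k = 35/2
→ (35, 2).  Check: 35²=1225, 306·2²=1224, difference 1.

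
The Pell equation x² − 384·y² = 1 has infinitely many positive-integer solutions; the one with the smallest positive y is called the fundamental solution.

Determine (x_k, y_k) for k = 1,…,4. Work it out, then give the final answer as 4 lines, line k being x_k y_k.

d=384: √d = [19; 1,1,2,9,2,1,1,38] (ℓ=8, even), read p_7/q_7
a_0=19:  p_0=19·1+0=19,  q_0=19·0+1=1
a_1=1:  p_1=1·19+1=20,  q_1=1·1+0=1
a_2=1:  p_2=1·20+19=39,  q_2=1·1+1=2
a_3=2:  p_3=2·39+20=98,  q_3=2·2+1=5
a_4=9:  p_4=9·98+39=921,  q_4=9·5+2=47
a_5=2:  p_5=2·921+98=1940,  q_5=2·47+5=99
a_6=1:  p_6=1·1940+921=2861,  q_6=1·99+47=146
a_7=1:  p_7=1·2861+1940=4801,  q_7=1·146+99=245
fundamental: x₁=4801, y₁=245  (since 23049601 − 384·60025 = 1)
k=2:  x_2 = 4801·4801+384·245·245 = 46099201,  y_2 = 4801·245+245·4801 = 2352490
k=3:  x_3 = 4801·46099201+384·245·2352490 = 442644523201,  y_3 = 4801·2352490+245·46099201 = 22588608735
k=4:  x_4 = 4801·442644523201+384·245·22588608735 = 4250272665676801,  y_4 = 4801·22588608735+245·442644523201 = 216895818720980

4801 245
46099201 2352490
442644523201 22588608735
4250272665676801 216895818720980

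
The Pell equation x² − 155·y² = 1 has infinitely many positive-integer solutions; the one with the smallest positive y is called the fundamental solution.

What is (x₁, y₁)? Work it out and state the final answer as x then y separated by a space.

249 20

√155 = [12; 2,4,2,24, …], period ℓ=4 (even) → k=3
i=0: a=12 ⇒ p=12, q=1
…
i=2: a=4 ⇒ p=112, q=9
i=3: a=2 ⇒ p=249, q=20
→ (249, 20).  Check: 249²=62001, 155·20²=62000, difference 1.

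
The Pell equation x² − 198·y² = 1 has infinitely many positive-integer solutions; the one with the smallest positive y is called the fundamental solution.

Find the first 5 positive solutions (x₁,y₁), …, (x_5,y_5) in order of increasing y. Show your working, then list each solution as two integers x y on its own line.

197 14
77617 5516
30580901 2173290
12048797377 856270744
4747195585637 337368499846

√198 → a₀=14, period (14,28); ℓ=2 even so k=1
i=0: a=14 ⇒ p=14, q=1
i=1: a=14 ⇒ p=197, q=14
fundamental: x₁=197, y₁=14  (since 38809 − 198·196 = 1)
k=2:  x_2 = 197·197+198·14·14 = 77617,  y_2 = 197·14+14·197 = 5516
k=3:  x_3 = 197·77617+198·14·5516 = 30580901,  y_3 = 197·5516+14·77617 = 2173290
k=4:  x_4 = 197·30580901+198·14·2173290 = 12048797377,  y_4 = 197·2173290+14·30580901 = 856270744
k=5:  x_5 = 197·12048797377+198·14·856270744 = 4747195585637,  y_5 = 197·856270744+14·12048797377 = 337368499846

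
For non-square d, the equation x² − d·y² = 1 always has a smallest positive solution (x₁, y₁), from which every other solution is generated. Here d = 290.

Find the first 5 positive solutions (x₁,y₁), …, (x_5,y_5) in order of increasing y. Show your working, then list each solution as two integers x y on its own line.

579 34
670481 39372
776416419 45592742
899089542721 52796355864
1041144914054499 61138134497770

√290 → a₀=17, period (34); ℓ=1 odd so k=1
k=0  a_k=17  p_k/q_k = 17/1
k=1  a_k=34  p_k/q_k = 579/34
(x₁, y₁) = (579, 34);  579² − 290·34² = 1 ✓
(x_2, y_2) = (579·579 + 290·34·34, 579·34 + 34·579) = (670481, 39372)
(x_3, y_3) = (579·670481 + 290·34·39372, 579·39372 + 34·670481) = (776416419, 45592742)
(x_4, y_4) = (579·776416419 + 290·34·45592742, 579·45592742 + 34·776416419) = (899089542721, 52796355864)
(x_5, y_5) = (579·899089542721 + 290·34·52796355864, 579·52796355864 + 34·899089542721) = (1041144914054499, 61138134497770)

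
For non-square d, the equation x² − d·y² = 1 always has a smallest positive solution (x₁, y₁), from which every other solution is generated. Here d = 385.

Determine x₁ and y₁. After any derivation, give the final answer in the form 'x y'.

d=385: √d = [19; 1,1,1,1,1,…,1,1,38] (ℓ=16, even), read p_15/q_15
k=0  a_k=19  p_k/q_k = 19/1
k=1  a_k=1  p_k/q_k = 20/1
k=2  a_k=1  p_k/q_k = 39/2
k=3  a_k=1  p_k/q_k = 59/3
…
k=5  a_k=1  p_k/q_k = 157/8
…
k=8  a_k=2  p_k/q_k = 2021/103
…
k=10  a_k=3  p_k/q_k = 10262/523
…
k=14  a_k=1  p_k/q_k = 59551/3035
k=15  a_k=1  p_k/q_k = 95831/4884
fundamental: x₁=95831, y₁=4884  (since 9183580561 − 385·23853456 = 1)

95831 4884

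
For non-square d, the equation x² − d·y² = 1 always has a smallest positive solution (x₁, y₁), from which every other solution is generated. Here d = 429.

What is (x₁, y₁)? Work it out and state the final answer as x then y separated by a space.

1524095 73584

√429 = [20; 1,2,2,9,1,12,1,9,2,2,1,40, …], period ℓ=12 (even) → k=11
k=0  a_k=20  p_k/q_k = 20/1
k=1  a_k=1  p_k/q_k = 21/1
k=2  a_k=2  p_k/q_k = 62/3
k=3  a_k=2  p_k/q_k = 145/7
…
k=5  a_k=1  p_k/q_k = 1512/73
k=6  a_k=12  p_k/q_k = 19511/942
k=7  a_k=1  p_k/q_k = 21023/1015
k=8  a_k=9  p_k/q_k = 208718/10077
…
k=10  a_k=2  p_k/q_k = 1085636/52415
k=11  a_k=1  p_k/q_k = 1524095/73584
fundamental: x₁=1524095, y₁=73584  (since 2322865569025 − 429·5414605056 = 1)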